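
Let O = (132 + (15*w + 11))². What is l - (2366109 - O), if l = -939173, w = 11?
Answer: -3210418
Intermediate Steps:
O = 94864 (O = (132 + (15*11 + 11))² = (132 + (165 + 11))² = (132 + 176)² = 308² = 94864)
l - (2366109 - O) = -939173 - (2366109 - 1*94864) = -939173 - (2366109 - 94864) = -939173 - 1*2271245 = -939173 - 2271245 = -3210418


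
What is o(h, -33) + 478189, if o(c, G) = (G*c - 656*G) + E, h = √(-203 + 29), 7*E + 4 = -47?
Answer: 3498808/7 - 33*I*√174 ≈ 4.9983e+5 - 435.3*I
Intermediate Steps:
E = -51/7 (E = -4/7 + (⅐)*(-47) = -4/7 - 47/7 = -51/7 ≈ -7.2857)
h = I*√174 (h = √(-174) = I*√174 ≈ 13.191*I)
o(c, G) = -51/7 - 656*G + G*c (o(c, G) = (G*c - 656*G) - 51/7 = (-656*G + G*c) - 51/7 = -51/7 - 656*G + G*c)
o(h, -33) + 478189 = (-51/7 - 656*(-33) - 33*I*√174) + 478189 = (-51/7 + 21648 - 33*I*√174) + 478189 = (151485/7 - 33*I*√174) + 478189 = 3498808/7 - 33*I*√174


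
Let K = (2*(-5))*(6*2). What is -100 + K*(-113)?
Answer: 13460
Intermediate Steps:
K = -120 (K = -10*12 = -120)
-100 + K*(-113) = -100 - 120*(-113) = -100 + 13560 = 13460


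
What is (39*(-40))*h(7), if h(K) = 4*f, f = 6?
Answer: -37440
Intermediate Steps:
h(K) = 24 (h(K) = 4*6 = 24)
(39*(-40))*h(7) = (39*(-40))*24 = -1560*24 = -37440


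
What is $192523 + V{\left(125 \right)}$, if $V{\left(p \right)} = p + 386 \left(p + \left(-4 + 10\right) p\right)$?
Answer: $530398$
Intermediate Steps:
$V{\left(p \right)} = 2703 p$ ($V{\left(p \right)} = p + 386 \left(p + 6 p\right) = p + 386 \cdot 7 p = p + 2702 p = 2703 p$)
$192523 + V{\left(125 \right)} = 192523 + 2703 \cdot 125 = 192523 + 337875 = 530398$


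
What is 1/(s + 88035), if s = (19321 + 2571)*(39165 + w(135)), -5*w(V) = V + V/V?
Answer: 5/4284463763 ≈ 1.1670e-9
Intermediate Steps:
w(V) = -⅕ - V/5 (w(V) = -(V + V/V)/5 = -(V + 1)/5 = -(1 + V)/5 = -⅕ - V/5)
s = 4284023588/5 (s = (19321 + 2571)*(39165 + (-⅕ - ⅕*135)) = 21892*(39165 + (-⅕ - 27)) = 21892*(39165 - 136/5) = 21892*(195689/5) = 4284023588/5 ≈ 8.5680e+8)
1/(s + 88035) = 1/(4284023588/5 + 88035) = 1/(4284463763/5) = 5/4284463763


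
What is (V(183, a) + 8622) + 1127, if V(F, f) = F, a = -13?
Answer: 9932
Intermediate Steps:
(V(183, a) + 8622) + 1127 = (183 + 8622) + 1127 = 8805 + 1127 = 9932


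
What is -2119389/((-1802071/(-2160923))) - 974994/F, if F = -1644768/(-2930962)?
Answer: -1056874442181572357/246999059544 ≈ -4.2789e+6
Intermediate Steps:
F = 822384/1465481 (F = -1644768*(-1/2930962) = 822384/1465481 ≈ 0.56117)
-2119389/((-1802071/(-2160923))) - 974994/F = -2119389/((-1802071/(-2160923))) - 974994/822384/1465481 = -2119389/((-1802071*(-1/2160923))) - 974994*1465481/822384 = -2119389/1802071/2160923 - 238139197019/137064 = -2119389*2160923/1802071 - 238139197019/137064 = -4579836436047/1802071 - 238139197019/137064 = -1056874442181572357/246999059544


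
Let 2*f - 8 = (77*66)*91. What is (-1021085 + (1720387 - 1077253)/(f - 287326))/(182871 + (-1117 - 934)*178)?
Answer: 19091440623/3406724279 ≈ 5.6040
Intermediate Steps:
f = 231235 (f = 4 + ((77*66)*91)/2 = 4 + (5082*91)/2 = 4 + (1/2)*462462 = 4 + 231231 = 231235)
(-1021085 + (1720387 - 1077253)/(f - 287326))/(182871 + (-1117 - 934)*178) = (-1021085 + (1720387 - 1077253)/(231235 - 287326))/(182871 + (-1117 - 934)*178) = (-1021085 + 643134/(-56091))/(182871 - 2051*178) = (-1021085 + 643134*(-1/56091))/(182871 - 365078) = (-1021085 - 214378/18697)/(-182207) = -19091440623/18697*(-1/182207) = 19091440623/3406724279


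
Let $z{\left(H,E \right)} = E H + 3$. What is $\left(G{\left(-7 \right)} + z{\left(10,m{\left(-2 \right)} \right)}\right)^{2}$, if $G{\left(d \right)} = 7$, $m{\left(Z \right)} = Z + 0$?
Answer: $100$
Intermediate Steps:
$m{\left(Z \right)} = Z$
$z{\left(H,E \right)} = 3 + E H$
$\left(G{\left(-7 \right)} + z{\left(10,m{\left(-2 \right)} \right)}\right)^{2} = \left(7 + \left(3 - 20\right)\right)^{2} = \left(7 - 17\right)^{2} = \left(-10\right)^{2} = 100$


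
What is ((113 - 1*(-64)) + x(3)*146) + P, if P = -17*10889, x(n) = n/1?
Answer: -184498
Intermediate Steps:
x(n) = n (x(n) = n*1 = n)
P = -185113
((113 - 1*(-64)) + x(3)*146) + P = ((113 - 1*(-64)) + 3*146) - 185113 = ((113 + 64) + 438) - 185113 = (177 + 438) - 185113 = 615 - 185113 = -184498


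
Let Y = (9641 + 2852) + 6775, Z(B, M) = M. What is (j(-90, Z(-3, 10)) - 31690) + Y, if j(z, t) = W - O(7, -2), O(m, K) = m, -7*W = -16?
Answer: -86987/7 ≈ -12427.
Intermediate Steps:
W = 16/7 (W = -⅐*(-16) = 16/7 ≈ 2.2857)
Y = 19268 (Y = 12493 + 6775 = 19268)
j(z, t) = -33/7 (j(z, t) = 16/7 - 1*7 = 16/7 - 7 = -33/7)
(j(-90, Z(-3, 10)) - 31690) + Y = (-33/7 - 31690) + 19268 = -221863/7 + 19268 = -86987/7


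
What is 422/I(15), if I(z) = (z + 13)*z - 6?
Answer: 211/207 ≈ 1.0193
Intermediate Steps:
I(z) = -6 + z*(13 + z) (I(z) = (13 + z)*z - 6 = z*(13 + z) - 6 = -6 + z*(13 + z))
422/I(15) = 422/(-6 + 15² + 13*15) = 422/(-6 + 225 + 195) = 422/414 = 422*(1/414) = 211/207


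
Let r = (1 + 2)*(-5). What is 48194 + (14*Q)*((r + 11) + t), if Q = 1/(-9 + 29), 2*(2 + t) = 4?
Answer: 240956/5 ≈ 48191.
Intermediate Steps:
t = 0 (t = -2 + (½)*4 = -2 + 2 = 0)
Q = 1/20 ≈ 0.050000
r = -15 (r = 3*(-5) = -15)
48194 + (14*Q)*((r + 11) + t) = 48194 + (14*(1/20))*((-15 + 11) + 0) = 48194 + 7*(-4 + 0)/10 = 48194 + (7/10)*(-4) = 48194 - 14/5 = 240956/5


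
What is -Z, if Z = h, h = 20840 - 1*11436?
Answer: -9404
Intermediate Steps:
h = 9404 (h = 20840 - 11436 = 9404)
Z = 9404
-Z = -1*9404 = -9404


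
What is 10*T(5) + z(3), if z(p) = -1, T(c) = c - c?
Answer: -1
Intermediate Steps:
T(c) = 0
10*T(5) + z(3) = 10*0 - 1 = 0 - 1 = -1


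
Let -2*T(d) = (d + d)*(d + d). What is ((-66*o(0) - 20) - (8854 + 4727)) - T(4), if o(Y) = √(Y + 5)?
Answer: -13569 - 66*√5 ≈ -13717.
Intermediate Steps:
o(Y) = √(5 + Y)
T(d) = -2*d² (T(d) = -(d + d)*(d + d)/2 = -2*d*2*d/2 = -2*d²)
((-66*o(0) - 20) - (8854 + 4727)) - T(4) = ((-66*√(5 + 0) - 20) - (8854 + 4727)) - (-2)*4² = ((-66*√5 - 20) - 1*13581) - (-2)*16 = ((-20 - 66*√5) - 13581) - 1*(-32) = (-13601 - 66*√5) + 32 = -13569 - 66*√5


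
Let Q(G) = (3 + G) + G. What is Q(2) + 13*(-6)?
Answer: -71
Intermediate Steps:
Q(G) = 3 + 2*G
Q(2) + 13*(-6) = (3 + 2*2) + 13*(-6) = (3 + 4) - 78 = 7 - 78 = -71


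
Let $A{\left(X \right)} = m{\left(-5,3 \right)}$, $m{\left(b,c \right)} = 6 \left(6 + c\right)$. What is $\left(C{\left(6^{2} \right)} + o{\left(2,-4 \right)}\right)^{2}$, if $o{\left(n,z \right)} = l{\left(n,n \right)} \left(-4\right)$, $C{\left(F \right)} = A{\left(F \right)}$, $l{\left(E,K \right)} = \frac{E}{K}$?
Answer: $2500$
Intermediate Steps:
$m{\left(b,c \right)} = 36 + 6 c$
$A{\left(X \right)} = 54$ ($A{\left(X \right)} = 36 + 6 \cdot 3 = 36 + 18 = 54$)
$C{\left(F \right)} = 54$
$o{\left(n,z \right)} = -4$ ($o{\left(n,z \right)} = \frac{n}{n} \left(-4\right) = 1 \left(-4\right) = -4$)
$\left(C{\left(6^{2} \right)} + o{\left(2,-4 \right)}\right)^{2} = \left(54 - 4\right)^{2} = 50^{2} = 2500$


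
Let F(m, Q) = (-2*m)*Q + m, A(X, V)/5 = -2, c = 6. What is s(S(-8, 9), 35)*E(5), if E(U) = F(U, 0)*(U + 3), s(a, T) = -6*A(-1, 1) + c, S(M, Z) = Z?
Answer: 2640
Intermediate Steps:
A(X, V) = -10 (A(X, V) = 5*(-2) = -10)
F(m, Q) = m - 2*Q*m (F(m, Q) = -2*Q*m + m = m - 2*Q*m)
s(a, T) = 66 (s(a, T) = -6*(-10) + 6 = 60 + 6 = 66)
E(U) = U*(3 + U) (E(U) = (U*(1 - 2*0))*(U + 3) = (U*(1 + 0))*(3 + U) = (U*1)*(3 + U) = U*(3 + U))
s(S(-8, 9), 35)*E(5) = 66*(5*(3 + 5)) = 66*(5*8) = 66*40 = 2640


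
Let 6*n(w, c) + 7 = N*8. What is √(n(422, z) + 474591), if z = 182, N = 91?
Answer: √17089602/6 ≈ 688.99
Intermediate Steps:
n(w, c) = 721/6 (n(w, c) = -7/6 + (91*8)/6 = -7/6 + (⅙)*728 = -7/6 + 364/3 = 721/6)
√(n(422, z) + 474591) = √(721/6 + 474591) = √(2848267/6) = √17089602/6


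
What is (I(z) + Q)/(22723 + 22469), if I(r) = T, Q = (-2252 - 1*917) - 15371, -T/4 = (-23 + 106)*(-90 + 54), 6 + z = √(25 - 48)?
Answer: -549/3766 ≈ -0.14578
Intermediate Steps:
z = -6 + I*√23 (z = -6 + √(25 - 48) = -6 + √(-23) = -6 + I*√23 ≈ -6.0 + 4.7958*I)
T = 11952 (T = -4*(-23 + 106)*(-90 + 54) = -332*(-36) = -4*(-2988) = 11952)
Q = -18540 (Q = (-2252 - 917) - 15371 = -3169 - 15371 = -18540)
I(r) = 11952
(I(z) + Q)/(22723 + 22469) = (11952 - 18540)/(22723 + 22469) = -6588/45192 = -6588*1/45192 = -549/3766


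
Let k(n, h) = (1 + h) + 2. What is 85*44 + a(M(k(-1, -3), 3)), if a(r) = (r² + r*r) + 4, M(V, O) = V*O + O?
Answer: 3762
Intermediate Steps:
k(n, h) = 3 + h
M(V, O) = O + O*V (M(V, O) = O*V + O = O + O*V)
a(r) = 4 + 2*r² (a(r) = (r² + r²) + 4 = 2*r² + 4 = 4 + 2*r²)
85*44 + a(M(k(-1, -3), 3)) = 85*44 + (4 + 2*(3*(1 + (3 - 3)))²) = 3740 + (4 + 2*(3*(1 + 0))²) = 3740 + (4 + 2*(3*1)²) = 3740 + (4 + 2*3²) = 3740 + (4 + 2*9) = 3740 + (4 + 18) = 3740 + 22 = 3762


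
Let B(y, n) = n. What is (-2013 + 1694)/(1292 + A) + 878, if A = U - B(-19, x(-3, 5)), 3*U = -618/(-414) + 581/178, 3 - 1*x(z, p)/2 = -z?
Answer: 41836759616/47663455 ≈ 877.75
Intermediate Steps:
x(z, p) = 6 + 2*z (x(z, p) = 6 - (-2)*z = 6 + 2*z)
U = 58423/36846 (U = (-618/(-414) + 581/178)/3 = (-618*(-1/414) + 581*(1/178))/3 = (103/69 + 581/178)/3 = (1/3)*(58423/12282) = 58423/36846 ≈ 1.5856)
A = 58423/36846 (A = 58423/36846 - (6 + 2*(-3)) = 58423/36846 - (6 - 6) = 58423/36846 - 1*0 = 58423/36846 + 0 = 58423/36846 ≈ 1.5856)
(-2013 + 1694)/(1292 + A) + 878 = (-2013 + 1694)/(1292 + 58423/36846) + 878 = -319/47663455/36846 + 878 = -319*36846/47663455 + 878 = -11753874/47663455 + 878 = 41836759616/47663455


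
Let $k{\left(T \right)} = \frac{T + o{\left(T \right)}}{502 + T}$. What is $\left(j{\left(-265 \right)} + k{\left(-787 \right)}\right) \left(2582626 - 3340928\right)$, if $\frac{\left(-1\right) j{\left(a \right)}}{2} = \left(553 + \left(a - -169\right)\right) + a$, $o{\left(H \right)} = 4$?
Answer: $\frac{27464940138}{95} \approx 2.891 \cdot 10^{8}$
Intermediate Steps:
$j{\left(a \right)} = -1444 - 4 a$ ($j{\left(a \right)} = - 2 \left(\left(553 + \left(a - -169\right)\right) + a\right) = - 2 \left(\left(553 + \left(a + 169\right)\right) + a\right) = - 2 \left(\left(553 + \left(169 + a\right)\right) + a\right) = - 2 \left(\left(722 + a\right) + a\right) = - 2 \left(722 + 2 a\right) = -1444 - 4 a$)
$k{\left(T \right)} = \frac{4 + T}{502 + T}$ ($k{\left(T \right)} = \frac{T + 4}{502 + T} = \frac{4 + T}{502 + T}$)
$\left(j{\left(-265 \right)} + k{\left(-787 \right)}\right) \left(2582626 - 3340928\right) = \left(\left(-1444 - -1060\right) + \frac{4 - 787}{502 - 787}\right) \left(2582626 - 3340928\right) = \left(\left(-1444 + 1060\right) + \frac{1}{-285} \left(-783\right)\right) \left(-758302\right) = \left(-384 - - \frac{261}{95}\right) \left(-758302\right) = \left(-384 + \frac{261}{95}\right) \left(-758302\right) = \left(- \frac{36219}{95}\right) \left(-758302\right) = \frac{27464940138}{95}$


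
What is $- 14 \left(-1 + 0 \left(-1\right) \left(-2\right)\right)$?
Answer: $14$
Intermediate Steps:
$- 14 \left(-1 + 0 \left(-1\right) \left(-2\right)\right) = - 14 \left(-1 + 0 \left(-2\right)\right) = - 14 \left(-1 + 0\right) = \left(-14\right) \left(-1\right) = 14$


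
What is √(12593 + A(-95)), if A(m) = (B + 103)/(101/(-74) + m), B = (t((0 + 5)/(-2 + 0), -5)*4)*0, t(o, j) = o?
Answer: √640314317991/7131 ≈ 112.21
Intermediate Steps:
B = 0 (B = (((0 + 5)/(-2 + 0))*4)*0 = ((5/(-2))*4)*0 = ((5*(-½))*4)*0 = -5/2*4*0 = -10*0 = 0)
A(m) = 103/(-101/74 + m) (A(m) = (0 + 103)/(101/(-74) + m) = 103/(101*(-1/74) + m) = 103/(-101/74 + m))
√(12593 + A(-95)) = √(12593 + 7622/(-101 + 74*(-95))) = √(12593 + 7622/(-101 - 7030)) = √(12593 + 7622/(-7131)) = √(12593 + 7622*(-1/7131)) = √(12593 - 7622/7131) = √(89793061/7131) = √640314317991/7131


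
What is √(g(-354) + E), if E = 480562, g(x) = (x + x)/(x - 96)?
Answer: 2*√27031701/15 ≈ 693.23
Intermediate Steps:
g(x) = 2*x/(-96 + x) (g(x) = (2*x)/(-96 + x) = 2*x/(-96 + x))
√(g(-354) + E) = √(2*(-354)/(-96 - 354) + 480562) = √(2*(-354)/(-450) + 480562) = √(2*(-354)*(-1/450) + 480562) = √(118/75 + 480562) = √(36042268/75) = 2*√27031701/15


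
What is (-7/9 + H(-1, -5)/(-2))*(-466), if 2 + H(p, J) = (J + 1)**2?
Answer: 32620/9 ≈ 3624.4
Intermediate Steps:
H(p, J) = -2 + (1 + J)**2 (H(p, J) = -2 + (J + 1)**2 = -2 + (1 + J)**2)
(-7/9 + H(-1, -5)/(-2))*(-466) = (-7/9 + (-2 + (1 - 5)**2)/(-2))*(-466) = (-7*1/9 + (-2 + (-4)**2)*(-1/2))*(-466) = (-7/9 + (-2 + 16)*(-1/2))*(-466) = (-7/9 + 14*(-1/2))*(-466) = (-7/9 - 7)*(-466) = -70/9*(-466) = 32620/9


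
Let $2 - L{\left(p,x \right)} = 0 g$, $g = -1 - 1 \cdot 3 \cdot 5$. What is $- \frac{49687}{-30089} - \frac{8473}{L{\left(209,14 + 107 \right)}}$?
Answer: $- \frac{254844723}{60178} \approx -4234.9$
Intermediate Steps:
$g = -16$ ($g = -1 - 3 \cdot 5 = -1 - 15 = -16$)
$L{\left(p,x \right)} = 2$ ($L{\left(p,x \right)} = 2 - 0 \left(-16\right) = 2 - 0 = 2 + 0 = 2$)
$- \frac{49687}{-30089} - \frac{8473}{L{\left(209,14 + 107 \right)}} = - \frac{49687}{-30089} - \frac{8473}{2} = \left(-49687\right) \left(- \frac{1}{30089}\right) - \frac{8473}{2} = \frac{49687}{30089} - \frac{8473}{2} = - \frac{254844723}{60178}$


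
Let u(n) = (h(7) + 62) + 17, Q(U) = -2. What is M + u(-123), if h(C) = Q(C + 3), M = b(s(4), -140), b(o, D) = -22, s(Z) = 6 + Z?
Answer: 55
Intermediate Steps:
M = -22
h(C) = -2
u(n) = 77 (u(n) = (-2 + 62) + 17 = 60 + 17 = 77)
M + u(-123) = -22 + 77 = 55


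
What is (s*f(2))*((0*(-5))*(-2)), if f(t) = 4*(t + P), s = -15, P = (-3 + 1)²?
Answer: 0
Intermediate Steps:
P = 4 (P = (-2)² = 4)
f(t) = 16 + 4*t (f(t) = 4*(t + 4) = 4*(4 + t) = 16 + 4*t)
(s*f(2))*((0*(-5))*(-2)) = (-15*(16 + 4*2))*((0*(-5))*(-2)) = (-15*(16 + 8))*(0*(-2)) = -15*24*0 = -360*0 = 0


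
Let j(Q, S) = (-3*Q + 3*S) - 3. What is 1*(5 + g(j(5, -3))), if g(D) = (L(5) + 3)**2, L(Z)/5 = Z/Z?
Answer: 69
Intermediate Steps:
L(Z) = 5 (L(Z) = 5*(Z/Z) = 5*1 = 5)
j(Q, S) = -3 - 3*Q + 3*S
g(D) = 64 (g(D) = (5 + 3)**2 = 8**2 = 64)
1*(5 + g(j(5, -3))) = 1*(5 + 64) = 1*69 = 69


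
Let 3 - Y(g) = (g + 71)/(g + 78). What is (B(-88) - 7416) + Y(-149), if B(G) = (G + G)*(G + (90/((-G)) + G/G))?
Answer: 547971/71 ≈ 7717.9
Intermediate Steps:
Y(g) = 3 - (71 + g)/(78 + g) (Y(g) = 3 - (g + 71)/(g + 78) = 3 - (71 + g)/(78 + g))
B(G) = 2*G*(1 + G - 90/G) (B(G) = (2*G)*(G + (90*(-1/G) + 1)) = (2*G)*(G + (-90/G + 1)) = (2*G)*(G + (1 - 90/G)) = (2*G)*(1 + G - 90/G) = 2*G*(1 + G - 90/G))
(B(-88) - 7416) + Y(-149) = ((-180 + 2*(-88) + 2*(-88)²) - 7416) + (163 + 2*(-149))/(78 - 149) = ((-180 - 176 + 2*7744) - 7416) + (163 - 298)/(-71) = ((-180 - 176 + 15488) - 7416) - 1/71*(-135) = (15132 - 7416) + 135/71 = 7716 + 135/71 = 547971/71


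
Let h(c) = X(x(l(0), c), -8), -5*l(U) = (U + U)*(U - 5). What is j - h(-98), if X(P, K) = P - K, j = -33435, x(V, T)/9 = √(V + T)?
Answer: -33443 - 63*I*√2 ≈ -33443.0 - 89.095*I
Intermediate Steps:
l(U) = -2*U*(-5 + U)/5 (l(U) = -(U + U)*(U - 5)/5 = -2*U*(-5 + U)/5)
x(V, T) = 9*√(T + V) (x(V, T) = 9*√(V + T) = 9*√(T + V))
h(c) = 8 + 9*√c (h(c) = 9*√(c + (⅖)*0*(5 - 1*0)) - 1*(-8) = 9*√(c + (⅖)*0*(5 + 0)) + 8 = 9*√(c + (⅖)*0*5) + 8 = 9*√(c + 0) + 8 = 9*√c + 8 = 8 + 9*√c)
j - h(-98) = -33435 - (8 + 9*√(-98)) = -33435 - (8 + 9*(7*I*√2)) = -33435 - (8 + 63*I*√2) = -33435 + (-8 - 63*I*√2) = -33443 - 63*I*√2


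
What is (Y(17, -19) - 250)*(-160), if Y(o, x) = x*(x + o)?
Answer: 33920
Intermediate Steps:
Y(o, x) = x*(o + x)
(Y(17, -19) - 250)*(-160) = (-19*(17 - 19) - 250)*(-160) = (-19*(-2) - 250)*(-160) = (38 - 250)*(-160) = -212*(-160) = 33920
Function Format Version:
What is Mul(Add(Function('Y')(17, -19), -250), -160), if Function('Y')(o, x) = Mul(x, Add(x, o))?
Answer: 33920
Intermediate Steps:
Function('Y')(o, x) = Mul(x, Add(o, x))
Mul(Add(Function('Y')(17, -19), -250), -160) = Mul(Add(Mul(-19, Add(17, -19)), -250), -160) = Mul(Add(Mul(-19, -2), -250), -160) = Mul(Add(38, -250), -160) = Mul(-212, -160) = 33920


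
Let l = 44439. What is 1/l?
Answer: 1/44439 ≈ 2.2503e-5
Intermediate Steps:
1/l = 1/44439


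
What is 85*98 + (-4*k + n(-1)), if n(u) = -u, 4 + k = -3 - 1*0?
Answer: 8359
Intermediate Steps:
k = -7 (k = -4 + (-3 - 1*0) = -4 + (-3 + 0) = -4 - 3 = -7)
85*98 + (-4*k + n(-1)) = 85*98 + (-4*(-7) - 1*(-1)) = 8330 + (28 + 1) = 8330 + 29 = 8359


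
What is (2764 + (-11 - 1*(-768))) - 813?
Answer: 2708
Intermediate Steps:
(2764 + (-11 - 1*(-768))) - 813 = (2764 + (-11 + 768)) - 813 = (2764 + 757) - 813 = 3521 - 813 = 2708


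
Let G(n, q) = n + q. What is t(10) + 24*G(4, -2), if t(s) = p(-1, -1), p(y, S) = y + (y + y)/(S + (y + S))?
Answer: 143/3 ≈ 47.667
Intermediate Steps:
p(y, S) = y + 2*y/(y + 2*S) (p(y, S) = y + (2*y)/(S + (S + y)) = y + (2*y)/(y + 2*S) = y + 2*y/(y + 2*S))
t(s) = -1/3 (t(s) = -(2 - 1 + 2*(-1))/(-1 + 2*(-1)) = -(2 - 1 - 2)/(-1 - 2) = -1*(-1)/(-3) = -1*(-1/3)*(-1) = -1/3)
t(10) + 24*G(4, -2) = -1/3 + 24*(4 - 2) = -1/3 + 24*2 = -1/3 + 48 = 143/3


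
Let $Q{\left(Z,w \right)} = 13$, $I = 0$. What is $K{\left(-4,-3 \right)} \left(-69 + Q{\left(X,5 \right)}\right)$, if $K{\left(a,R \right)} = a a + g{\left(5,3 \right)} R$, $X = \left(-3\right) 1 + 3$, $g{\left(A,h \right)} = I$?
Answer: $-896$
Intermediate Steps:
$g{\left(A,h \right)} = 0$
$X = 0$ ($X = -3 + 3 = 0$)
$K{\left(a,R \right)} = a^{2}$ ($K{\left(a,R \right)} = a a + 0 R = a^{2} + 0 = a^{2}$)
$K{\left(-4,-3 \right)} \left(-69 + Q{\left(X,5 \right)}\right) = \left(-4\right)^{2} \left(-69 + 13\right) = 16 \left(-56\right) = -896$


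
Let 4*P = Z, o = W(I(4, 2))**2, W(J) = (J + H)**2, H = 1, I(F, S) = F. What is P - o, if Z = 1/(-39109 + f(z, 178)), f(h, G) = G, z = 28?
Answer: -97327501/155724 ≈ -625.00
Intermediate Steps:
W(J) = (1 + J)**2 (W(J) = (J + 1)**2 = (1 + J)**2)
o = 625 (o = ((1 + 4)**2)**2 = (5**2)**2 = 25**2 = 625)
Z = -1/38931 (Z = 1/(-39109 + 178) = 1/(-38931) = -1/38931 ≈ -2.5686e-5)
P = -1/155724 (P = (1/4)*(-1/38931) = -1/155724 ≈ -6.4216e-6)
P - o = -1/155724 - 1*625 = -1/155724 - 625 = -97327501/155724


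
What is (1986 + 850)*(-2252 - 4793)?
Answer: -19979620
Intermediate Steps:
(1986 + 850)*(-2252 - 4793) = 2836*(-7045) = -19979620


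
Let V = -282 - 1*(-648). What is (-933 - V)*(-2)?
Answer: 2598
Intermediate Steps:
V = 366 (V = -282 + 648 = 366)
(-933 - V)*(-2) = (-933 - 1*366)*(-2) = (-933 - 366)*(-2) = -1299*(-2) = 2598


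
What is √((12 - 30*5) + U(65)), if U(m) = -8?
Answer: I*√146 ≈ 12.083*I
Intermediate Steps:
√((12 - 30*5) + U(65)) = √((12 - 30*5) - 8) = √((12 - 150) - 8) = √(-138 - 8) = √(-146) = I*√146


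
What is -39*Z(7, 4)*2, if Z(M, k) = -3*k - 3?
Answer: 1170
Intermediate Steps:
Z(M, k) = -3 - 3*k
-39*Z(7, 4)*2 = -39*(-3 - 3*4)*2 = -39*(-3 - 12)*2 = -39*(-15)*2 = 585*2 = 1170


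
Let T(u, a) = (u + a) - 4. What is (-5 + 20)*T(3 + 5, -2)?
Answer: 30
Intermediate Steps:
T(u, a) = -4 + a + u (T(u, a) = (a + u) - 4 = -4 + a + u)
(-5 + 20)*T(3 + 5, -2) = (-5 + 20)*(-4 - 2 + (3 + 5)) = 15*(-4 - 2 + 8) = 15*2 = 30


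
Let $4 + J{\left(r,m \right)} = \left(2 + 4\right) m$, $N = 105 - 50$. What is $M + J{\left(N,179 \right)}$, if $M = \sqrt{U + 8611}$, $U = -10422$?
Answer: $1070 + i \sqrt{1811} \approx 1070.0 + 42.556 i$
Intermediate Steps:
$N = 55$
$J{\left(r,m \right)} = -4 + 6 m$ ($J{\left(r,m \right)} = -4 + \left(2 + 4\right) m = -4 + 6 m$)
$M = i \sqrt{1811}$ ($M = \sqrt{-10422 + 8611} = \sqrt{-1811} = i \sqrt{1811} \approx 42.556 i$)
$M + J{\left(N,179 \right)} = i \sqrt{1811} + \left(-4 + 6 \cdot 179\right) = i \sqrt{1811} + \left(-4 + 1074\right) = i \sqrt{1811} + 1070 = 1070 + i \sqrt{1811}$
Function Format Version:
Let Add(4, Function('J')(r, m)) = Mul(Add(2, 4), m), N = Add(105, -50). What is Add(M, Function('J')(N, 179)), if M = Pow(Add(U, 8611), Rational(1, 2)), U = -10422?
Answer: Add(1070, Mul(I, Pow(1811, Rational(1, 2)))) ≈ Add(1070.0, Mul(42.556, I))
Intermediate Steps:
N = 55
Function('J')(r, m) = Add(-4, Mul(6, m)) (Function('J')(r, m) = Add(-4, Mul(Add(2, 4), m)) = Add(-4, Mul(6, m)))
M = Mul(I, Pow(1811, Rational(1, 2))) (M = Pow(Add(-10422, 8611), Rational(1, 2)) = Pow(-1811, Rational(1, 2)) = Mul(I, Pow(1811, Rational(1, 2))) ≈ Mul(42.556, I))
Add(M, Function('J')(N, 179)) = Add(Mul(I, Pow(1811, Rational(1, 2))), Add(-4, Mul(6, 179))) = Add(Mul(I, Pow(1811, Rational(1, 2))), Add(-4, 1074)) = Add(Mul(I, Pow(1811, Rational(1, 2))), 1070) = Add(1070, Mul(I, Pow(1811, Rational(1, 2))))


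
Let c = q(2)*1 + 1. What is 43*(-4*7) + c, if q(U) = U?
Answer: -1201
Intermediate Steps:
c = 3 (c = 2*1 + 1 = 2 + 1 = 3)
43*(-4*7) + c = 43*(-4*7) + 3 = 43*(-28) + 3 = -1204 + 3 = -1201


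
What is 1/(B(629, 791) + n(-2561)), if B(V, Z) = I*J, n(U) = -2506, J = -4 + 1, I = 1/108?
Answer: -36/90217 ≈ -0.00039904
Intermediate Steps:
I = 1/108 ≈ 0.0092593
J = -3
B(V, Z) = -1/36 (B(V, Z) = (1/108)*(-3) = -1/36)
1/(B(629, 791) + n(-2561)) = 1/(-1/36 - 2506) = 1/(-90217/36) = -36/90217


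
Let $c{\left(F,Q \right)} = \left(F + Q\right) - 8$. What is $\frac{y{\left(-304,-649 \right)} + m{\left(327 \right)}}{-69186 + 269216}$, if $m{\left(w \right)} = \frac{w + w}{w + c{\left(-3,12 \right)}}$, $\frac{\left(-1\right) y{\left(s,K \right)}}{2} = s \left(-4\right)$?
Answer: $- \frac{398521}{32804920} \approx -0.012148$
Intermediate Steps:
$c{\left(F,Q \right)} = -8 + F + Q$
$y{\left(s,K \right)} = 8 s$ ($y{\left(s,K \right)} = - 2 s \left(-4\right) = - 2 \left(- 4 s\right) = 8 s$)
$m{\left(w \right)} = \frac{2 w}{1 + w}$ ($m{\left(w \right)} = \frac{w + w}{w - -1} = \frac{2 w}{w + 1} = \frac{2 w}{1 + w}$)
$\frac{y{\left(-304,-649 \right)} + m{\left(327 \right)}}{-69186 + 269216} = \frac{8 \left(-304\right) + 2 \cdot 327 \frac{1}{1 + 327}}{-69186 + 269216} = \frac{-2432 + 2 \cdot 327 \cdot \frac{1}{328}}{200030} = \left(-2432 + 2 \cdot 327 \cdot \frac{1}{328}\right) \frac{1}{200030} = \left(-2432 + \frac{327}{164}\right) \frac{1}{200030} = \left(- \frac{398521}{164}\right) \frac{1}{200030} = - \frac{398521}{32804920}$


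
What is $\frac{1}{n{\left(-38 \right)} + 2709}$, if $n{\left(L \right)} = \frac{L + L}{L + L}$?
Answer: $\frac{1}{2710} \approx 0.000369$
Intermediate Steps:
$n{\left(L \right)} = 1$ ($n{\left(L \right)} = \frac{2 L}{2 L} = 2 L \frac{1}{2 L} = 1$)
$\frac{1}{n{\left(-38 \right)} + 2709} = \frac{1}{1 + 2709} = \frac{1}{2710}$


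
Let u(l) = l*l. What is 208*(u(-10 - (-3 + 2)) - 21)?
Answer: 12480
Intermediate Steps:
u(l) = l²
208*(u(-10 - (-3 + 2)) - 21) = 208*((-10 - (-3 + 2))² - 21) = 208*((-10 - 1*(-1))² - 21) = 208*((-10 + 1)² - 21) = 208*((-9)² - 21) = 208*(81 - 21) = 208*60 = 12480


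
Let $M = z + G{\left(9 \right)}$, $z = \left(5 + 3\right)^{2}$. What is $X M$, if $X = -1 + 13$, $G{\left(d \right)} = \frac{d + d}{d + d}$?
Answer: $780$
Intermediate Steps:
$G{\left(d \right)} = 1$ ($G{\left(d \right)} = \frac{2 d}{2 d} = 2 d \frac{1}{2 d} = 1$)
$z = 64$ ($z = 8^{2} = 64$)
$X = 12$
$M = 65$ ($M = 64 + 1 = 65$)
$X M = 12 \cdot 65 = 780$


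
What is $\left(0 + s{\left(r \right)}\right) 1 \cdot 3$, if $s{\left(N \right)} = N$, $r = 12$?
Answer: $36$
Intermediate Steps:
$\left(0 + s{\left(r \right)}\right) 1 \cdot 3 = \left(0 + 12\right) 1 \cdot 3 = 12 \cdot 3 = 36$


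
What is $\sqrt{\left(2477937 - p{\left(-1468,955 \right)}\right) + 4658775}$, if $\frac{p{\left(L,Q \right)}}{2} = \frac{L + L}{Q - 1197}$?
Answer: $\frac{4 \sqrt{53971201}}{11} \approx 2671.5$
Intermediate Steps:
$p{\left(L,Q \right)} = \frac{4 L}{-1197 + Q}$ ($p{\left(L,Q \right)} = 2 \frac{L + L}{Q - 1197} = 2 \frac{2 L}{-1197 + Q} = \frac{4 L}{-1197 + Q}$)
$\sqrt{\left(2477937 - p{\left(-1468,955 \right)}\right) + 4658775} = \sqrt{\left(2477937 - 4 \left(-1468\right) \frac{1}{-1197 + 955}\right) + 4658775} = \sqrt{\left(2477937 - 4 \left(-1468\right) \frac{1}{-242}\right) + 4658775} = \sqrt{\left(2477937 - 4 \left(-1468\right) \left(- \frac{1}{242}\right)\right) + 4658775} = \sqrt{\left(2477937 - \frac{2936}{121}\right) + 4658775} = \sqrt{\frac{299827441}{121} + 4658775} = \sqrt{\frac{863539216}{121}} = \frac{4 \sqrt{53971201}}{11}$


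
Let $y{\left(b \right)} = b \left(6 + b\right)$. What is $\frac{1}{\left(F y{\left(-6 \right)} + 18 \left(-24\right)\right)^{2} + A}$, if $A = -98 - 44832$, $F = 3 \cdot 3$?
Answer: $\frac{1}{141694} \approx 7.0575 \cdot 10^{-6}$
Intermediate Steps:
$F = 9$
$A = -44930$ ($A = -98 - 44832 = -44930$)
$\frac{1}{\left(F y{\left(-6 \right)} + 18 \left(-24\right)\right)^{2} + A} = \frac{1}{\left(9 \left(- 6 \left(6 - 6\right)\right) + 18 \left(-24\right)\right)^{2} - 44930} = \frac{1}{\left(9 \left(\left(-6\right) 0\right) - 432\right)^{2} - 44930} = \frac{1}{\left(9 \cdot 0 - 432\right)^{2} - 44930} = \frac{1}{\left(0 - 432\right)^{2} - 44930} = \frac{1}{\left(-432\right)^{2} - 44930} = \frac{1}{186624 - 44930} = \frac{1}{141694}$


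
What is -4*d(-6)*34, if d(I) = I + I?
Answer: 1632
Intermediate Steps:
d(I) = 2*I
-4*d(-6)*34 = -8*(-6)*34 = -4*(-12)*34 = 48*34 = 1632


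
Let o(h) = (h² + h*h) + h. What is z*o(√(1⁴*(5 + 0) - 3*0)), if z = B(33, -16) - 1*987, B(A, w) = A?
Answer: -9540 - 954*√5 ≈ -11673.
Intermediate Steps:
o(h) = h + 2*h² (o(h) = (h² + h²) + h = 2*h² + h = h + 2*h²)
z = -954 (z = 33 - 1*987 = 33 - 987 = -954)
z*o(√(1⁴*(5 + 0) - 3*0)) = -954*√(1⁴*(5 + 0) - 3*0)*(1 + 2*√(1⁴*(5 + 0) - 3*0)) = -954*√(1*5 + 0)*(1 + 2*√(1*5 + 0)) = -954*√(5 + 0)*(1 + 2*√(5 + 0)) = -954*√5*(1 + 2*√5)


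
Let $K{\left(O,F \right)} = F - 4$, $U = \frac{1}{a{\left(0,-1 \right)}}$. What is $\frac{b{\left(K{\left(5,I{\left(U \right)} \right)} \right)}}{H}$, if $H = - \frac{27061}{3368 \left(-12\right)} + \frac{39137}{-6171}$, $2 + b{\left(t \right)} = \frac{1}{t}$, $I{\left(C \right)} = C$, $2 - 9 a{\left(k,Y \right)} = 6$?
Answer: $\frac{4489328448}{11789729675} \approx 0.38078$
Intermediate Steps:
$a{\left(k,Y \right)} = - \frac{4}{9}$ ($a{\left(k,Y \right)} = \frac{2}{9} - \frac{2}{3} = - \frac{4}{9}$)
$U = - \frac{9}{4}$ ($U = \frac{1}{- \frac{4}{9}} = - \frac{9}{4} \approx -2.25$)
$K{\left(O,F \right)} = -4 + F$
$b{\left(t \right)} = -2 + \frac{1}{t}$
$H = - \frac{471589187}{83135712}$ ($H = - \frac{27061}{-40416} + 39137 \left(- \frac{1}{6171}\right) = \left(-27061\right) \left(- \frac{1}{40416}\right) - \frac{39137}{6171} = \frac{27061}{40416} - \frac{39137}{6171} = - \frac{471589187}{83135712} \approx -5.6725$)
$\frac{b{\left(K{\left(5,I{\left(U \right)} \right)} \right)}}{H} = \frac{-2 + \frac{1}{-4 - \frac{9}{4}}}{- \frac{471589187}{83135712}} = \left(-2 + \frac{1}{- \frac{25}{4}}\right) \left(- \frac{83135712}{471589187}\right) = \left(-2 - \frac{4}{25}\right) \left(- \frac{83135712}{471589187}\right) = \left(- \frac{54}{25}\right) \left(- \frac{83135712}{471589187}\right) = \frac{4489328448}{11789729675}$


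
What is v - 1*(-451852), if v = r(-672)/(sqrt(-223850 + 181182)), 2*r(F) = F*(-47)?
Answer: 451852 - 7896*I*sqrt(10667)/10667 ≈ 4.5185e+5 - 76.452*I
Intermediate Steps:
r(F) = -47*F/2 (r(F) = (F*(-47))/2 = (-47*F)/2 = -47*F/2)
v = -7896*I*sqrt(10667)/10667 (v = (-47/2*(-672))/(sqrt(-223850 + 181182)) = 15792/(sqrt(-42668)) = 15792/((2*I*sqrt(10667))) = 15792*(-I*sqrt(10667)/21334) = -7896*I*sqrt(10667)/10667 ≈ -76.452*I)
v - 1*(-451852) = -7896*I*sqrt(10667)/10667 - 1*(-451852) = -7896*I*sqrt(10667)/10667 + 451852 = 451852 - 7896*I*sqrt(10667)/10667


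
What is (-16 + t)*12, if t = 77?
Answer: 732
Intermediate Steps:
(-16 + t)*12 = (-16 + 77)*12 = 61*12 = 732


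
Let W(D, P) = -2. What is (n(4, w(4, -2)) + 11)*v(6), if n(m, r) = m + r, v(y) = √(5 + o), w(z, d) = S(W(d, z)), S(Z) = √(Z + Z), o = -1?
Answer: 30 + 4*I ≈ 30.0 + 4.0*I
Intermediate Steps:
S(Z) = √2*√Z (S(Z) = √(2*Z) = √2*√Z)
w(z, d) = 2*I (w(z, d) = √2*√(-2) = √2*(I*√2) = 2*I)
v(y) = 2 (v(y) = √(5 - 1) = √4 = 2)
(n(4, w(4, -2)) + 11)*v(6) = ((4 + 2*I) + 11)*2 = (15 + 2*I)*2 = 30 + 4*I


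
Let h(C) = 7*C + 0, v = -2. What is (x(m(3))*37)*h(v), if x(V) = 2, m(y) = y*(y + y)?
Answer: -1036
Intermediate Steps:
h(C) = 7*C
m(y) = 2*y**2 (m(y) = y*(2*y) = 2*y**2)
(x(m(3))*37)*h(v) = (2*37)*(7*(-2)) = 74*(-14) = -1036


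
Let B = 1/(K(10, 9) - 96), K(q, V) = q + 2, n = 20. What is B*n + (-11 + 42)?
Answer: 646/21 ≈ 30.762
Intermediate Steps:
K(q, V) = 2 + q
B = -1/84 (B = 1/((2 + 10) - 96) = 1/(12 - 96) = 1/(-84) = -1/84 ≈ -0.011905)
B*n + (-11 + 42) = -1/84*20 + (-11 + 42) = -5/21 + 31 = 646/21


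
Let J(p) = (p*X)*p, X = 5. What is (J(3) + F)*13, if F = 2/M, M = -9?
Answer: 5239/9 ≈ 582.11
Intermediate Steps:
J(p) = 5*p**2 (J(p) = (p*5)*p = (5*p)*p = 5*p**2)
F = -2/9 (F = 2/(-9) = 2*(-1/9) = -2/9 ≈ -0.22222)
(J(3) + F)*13 = (5*3**2 - 2/9)*13 = (5*9 - 2/9)*13 = (45 - 2/9)*13 = (403/9)*13 = 5239/9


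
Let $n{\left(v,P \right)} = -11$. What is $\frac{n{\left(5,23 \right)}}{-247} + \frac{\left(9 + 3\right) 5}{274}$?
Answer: $\frac{8917}{33839} \approx 0.26351$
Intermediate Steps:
$\frac{n{\left(5,23 \right)}}{-247} + \frac{\left(9 + 3\right) 5}{274} = - \frac{11}{-247} + \frac{\left(9 + 3\right) 5}{274} = \left(-11\right) \left(- \frac{1}{247}\right) + 12 \cdot 5 \cdot \frac{1}{274} = \frac{11}{247} + 60 \cdot \frac{1}{274} = \frac{11}{247} + \frac{30}{137} = \frac{8917}{33839}$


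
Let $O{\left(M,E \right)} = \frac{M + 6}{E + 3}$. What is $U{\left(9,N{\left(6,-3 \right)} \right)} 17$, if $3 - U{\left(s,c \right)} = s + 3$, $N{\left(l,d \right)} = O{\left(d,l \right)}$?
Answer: $-153$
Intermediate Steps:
$O{\left(M,E \right)} = \frac{6 + M}{3 + E}$
$N{\left(l,d \right)} = \frac{6 + d}{3 + l}$
$U{\left(s,c \right)} = - s$ ($U{\left(s,c \right)} = 3 - \left(s + 3\right) = 3 - \left(3 + s\right) = - s$)
$U{\left(9,N{\left(6,-3 \right)} \right)} 17 = \left(-1\right) 9 \cdot 17 = \left(-9\right) 17 = -153$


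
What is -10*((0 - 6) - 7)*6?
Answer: 780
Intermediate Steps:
-10*((0 - 6) - 7)*6 = -10*(-6 - 7)*6 = -10*(-13)*6 = 130*6 = 780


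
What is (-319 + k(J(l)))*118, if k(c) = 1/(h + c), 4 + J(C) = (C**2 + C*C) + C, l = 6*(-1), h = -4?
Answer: -1091559/29 ≈ -37640.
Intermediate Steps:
l = -6
J(C) = -4 + C + 2*C**2 (J(C) = -4 + ((C**2 + C*C) + C) = -4 + ((C**2 + C**2) + C) = -4 + (2*C**2 + C) = -4 + (C + 2*C**2) = -4 + C + 2*C**2)
k(c) = 1/(-4 + c)
(-319 + k(J(l)))*118 = (-319 + 1/(-4 + (-4 - 6 + 2*(-6)**2)))*118 = (-319 + 1/(-4 + (-4 - 6 + 2*36)))*118 = (-319 + 1/(-4 + (-4 - 6 + 72)))*118 = (-319 + 1/(-4 + 62))*118 = (-319 + 1/58)*118 = -18501/58*118 = -1091559/29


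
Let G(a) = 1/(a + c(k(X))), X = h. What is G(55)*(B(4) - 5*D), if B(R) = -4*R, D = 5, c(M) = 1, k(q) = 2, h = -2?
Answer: -41/56 ≈ -0.73214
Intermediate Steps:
X = -2
G(a) = 1/(1 + a) (G(a) = 1/(a + 1) = 1/(1 + a))
G(55)*(B(4) - 5*D) = (-4*4 - 5*5)/(1 + 55) = (-16 - 25)/56 = (1/56)*(-41) = -41/56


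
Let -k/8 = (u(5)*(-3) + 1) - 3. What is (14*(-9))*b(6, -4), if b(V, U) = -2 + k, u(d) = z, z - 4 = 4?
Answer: -25956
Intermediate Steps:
z = 8 (z = 4 + 4 = 8)
u(d) = 8
k = 208 (k = -8*((8*(-3) + 1) - 3) = -8*((-24 + 1) - 3) = -8*(-23 - 3) = -8*(-26) = 208)
b(V, U) = 206 (b(V, U) = -2 + 208 = 206)
(14*(-9))*b(6, -4) = (14*(-9))*206 = -126*206 = -25956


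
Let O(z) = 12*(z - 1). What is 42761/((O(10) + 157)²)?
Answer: 42761/70225 ≈ 0.60891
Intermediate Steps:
O(z) = -12 + 12*z (O(z) = 12*(-1 + z) = -12 + 12*z)
42761/((O(10) + 157)²) = 42761/(((-12 + 12*10) + 157)²) = 42761/(((-12 + 120) + 157)²) = 42761/((108 + 157)²) = 42761/(265²) = 42761/70225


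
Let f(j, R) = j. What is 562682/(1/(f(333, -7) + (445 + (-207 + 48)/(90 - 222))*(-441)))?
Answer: -2431771214841/22 ≈ -1.1054e+11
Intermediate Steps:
562682/(1/(f(333, -7) + (445 + (-207 + 48)/(90 - 222))*(-441))) = 562682/(1/(333 + (445 + (-207 + 48)/(90 - 222))*(-441))) = 562682/(1/(333 + (445 - 159/(-132))*(-441))) = 562682/(1/(333 + (445 - 159*(-1/132))*(-441))) = 562682/(1/(333 + (445 + 53/44)*(-441))) = 562682/(1/(333 + (19633/44)*(-441))) = 562682/(1/(333 - 8658153/44)) = 562682/(1/(-8643501/44)) = 562682/(-44/8643501) = 562682*(-8643501/44) = -2431771214841/22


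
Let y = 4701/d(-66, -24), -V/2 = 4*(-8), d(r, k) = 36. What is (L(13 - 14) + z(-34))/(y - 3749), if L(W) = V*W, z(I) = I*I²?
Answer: 67488/6203 ≈ 10.880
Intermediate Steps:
V = 64 (V = -8*(-8) = -2*(-32) = 64)
z(I) = I³
L(W) = 64*W
y = 1567/12 (y = 4701/36 = 4701*(1/36) = 1567/12 ≈ 130.58)
(L(13 - 14) + z(-34))/(y - 3749) = (64*(13 - 14) + (-34)³)/(1567/12 - 3749) = (64*(-1) - 39304)/(-43421/12) = (-64 - 39304)*(-12/43421) = -39368*(-12/43421) = 67488/6203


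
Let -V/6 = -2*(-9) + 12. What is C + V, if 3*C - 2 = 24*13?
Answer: -226/3 ≈ -75.333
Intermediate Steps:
C = 314/3 (C = 2/3 + (24*13)/3 = 2/3 + (1/3)*312 = 2/3 + 104 = 314/3 ≈ 104.67)
V = -180 (V = -6*(-2*(-9) + 12) = -6*(18 + 12) = -6*30 = -180)
C + V = 314/3 - 180 = -226/3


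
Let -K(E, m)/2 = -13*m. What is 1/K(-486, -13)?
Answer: -1/338 ≈ -0.0029586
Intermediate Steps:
K(E, m) = 26*m (K(E, m) = -(-26)*m = 26*m)
1/K(-486, -13) = 1/(26*(-13)) = 1/(-338) = -1/338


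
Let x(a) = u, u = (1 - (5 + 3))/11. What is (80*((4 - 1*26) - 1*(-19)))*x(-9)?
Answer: 1680/11 ≈ 152.73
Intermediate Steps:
u = -7/11 (u = (1 - 1*8)*(1/11) = (1 - 8)*(1/11) = -7*1/11 = -7/11 ≈ -0.63636)
x(a) = -7/11
(80*((4 - 1*26) - 1*(-19)))*x(-9) = (80*((4 - 1*26) - 1*(-19)))*(-7/11) = (80*((4 - 26) + 19))*(-7/11) = (80*(-22 + 19))*(-7/11) = (80*(-3))*(-7/11) = -240*(-7/11) = 1680/11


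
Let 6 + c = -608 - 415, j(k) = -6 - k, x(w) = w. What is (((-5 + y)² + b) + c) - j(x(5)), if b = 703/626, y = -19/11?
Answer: -73596389/75746 ≈ -971.62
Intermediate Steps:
y = -19/11 (y = -19*1/11 = -19/11 ≈ -1.7273)
b = 703/626 (b = 703*(1/626) = 703/626 ≈ 1.1230)
c = -1029 (c = -6 + (-608 - 415) = -6 - 1023 = -1029)
(((-5 + y)² + b) + c) - j(x(5)) = (((-5 - 19/11)² + 703/626) - 1029) - (-6 - 1*5) = (((-74/11)² + 703/626) - 1029) - (-6 - 5) = ((5476/121 + 703/626) - 1029) - 1*(-11) = (3513039/75746 - 1029) + 11 = -74429595/75746 + 11 = -73596389/75746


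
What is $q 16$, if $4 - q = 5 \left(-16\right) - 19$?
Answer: $1648$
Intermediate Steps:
$q = 103$ ($q = 4 - \left(5 \left(-16\right) - 19\right) = 4 - \left(-80 - 19\right) = 4 - -99 = 4 + 99 = 103$)
$q 16 = 103 \cdot 16 = 1648$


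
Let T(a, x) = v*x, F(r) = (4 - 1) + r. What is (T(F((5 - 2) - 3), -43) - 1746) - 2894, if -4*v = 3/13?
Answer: -241151/52 ≈ -4637.5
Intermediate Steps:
F(r) = 3 + r
v = -3/52 (v = -3/(4*13) = -¼*3/13 = -3/52 ≈ -0.057692)
T(a, x) = -3*x/52
(T(F((5 - 2) - 3), -43) - 1746) - 2894 = (-3/52*(-43) - 1746) - 2894 = (129/52 - 1746) - 2894 = -90663/52 - 2894 = -241151/52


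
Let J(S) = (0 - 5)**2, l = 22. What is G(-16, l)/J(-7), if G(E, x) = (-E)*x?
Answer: 352/25 ≈ 14.080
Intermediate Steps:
G(E, x) = -E*x
J(S) = 25 (J(S) = (-5)**2 = 25)
G(-16, l)/J(-7) = -1*(-16)*22/25 = 352*(1/25) = 352/25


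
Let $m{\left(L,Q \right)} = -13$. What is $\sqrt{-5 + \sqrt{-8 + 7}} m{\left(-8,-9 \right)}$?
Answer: $- 13 \sqrt{-5 + i} \approx -2.8926 - 29.212 i$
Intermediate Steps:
$\sqrt{-5 + \sqrt{-8 + 7}} m{\left(-8,-9 \right)} = \sqrt{-5 + \sqrt{-8 + 7}} \left(-13\right) = \sqrt{-5 + \sqrt{-1}} \left(-13\right) = \sqrt{-5 + i} \left(-13\right) = - 13 \sqrt{-5 + i}$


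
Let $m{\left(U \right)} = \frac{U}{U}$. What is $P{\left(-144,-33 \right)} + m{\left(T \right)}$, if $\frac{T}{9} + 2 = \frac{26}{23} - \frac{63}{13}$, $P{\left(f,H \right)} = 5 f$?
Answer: $-719$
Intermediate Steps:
$T = - \frac{15381}{299}$ ($T = -18 + 9 \left(\frac{26}{23} - \frac{63}{13}\right) = -18 + 9 \left(- \frac{1111}{299}\right) = -18 - \frac{9999}{299} = - \frac{15381}{299} \approx -51.441$)
$m{\left(U \right)} = 1$
$P{\left(-144,-33 \right)} + m{\left(T \right)} = 5 \left(-144\right) + 1 = -720 + 1 = -719$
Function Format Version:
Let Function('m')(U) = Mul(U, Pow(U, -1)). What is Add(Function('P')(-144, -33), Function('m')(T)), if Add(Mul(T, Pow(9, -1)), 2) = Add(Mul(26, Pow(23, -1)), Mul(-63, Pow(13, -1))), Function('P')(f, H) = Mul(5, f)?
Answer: -719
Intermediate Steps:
T = Rational(-15381, 299) (T = Add(-18, Mul(9, Add(Mul(26, Pow(23, -1)), Mul(-63, Pow(13, -1))))) = Add(-18, Mul(9, Add(Mul(26, Rational(1, 23)), Mul(-63, Rational(1, 13))))) = Add(-18, Mul(9, Add(Rational(26, 23), Rational(-63, 13)))) = Add(-18, Mul(9, Rational(-1111, 299))) = Add(-18, Rational(-9999, 299)) = Rational(-15381, 299) ≈ -51.441)
Function('m')(U) = 1
Add(Function('P')(-144, -33), Function('m')(T)) = Add(Mul(5, -144), 1) = Add(-720, 1) = -719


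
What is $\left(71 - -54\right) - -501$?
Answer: $626$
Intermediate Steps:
$\left(71 - -54\right) - -501 = \left(71 + 54\right) + 501 = 125 + 501 = 626$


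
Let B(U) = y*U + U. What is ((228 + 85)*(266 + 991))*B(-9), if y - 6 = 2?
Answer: -31868721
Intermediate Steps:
y = 8 (y = 6 + 2 = 8)
B(U) = 9*U (B(U) = 8*U + U = 9*U)
((228 + 85)*(266 + 991))*B(-9) = ((228 + 85)*(266 + 991))*(9*(-9)) = (313*1257)*(-81) = 393441*(-81) = -31868721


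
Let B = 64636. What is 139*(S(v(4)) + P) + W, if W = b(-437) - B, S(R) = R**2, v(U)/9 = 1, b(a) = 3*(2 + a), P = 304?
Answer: -12426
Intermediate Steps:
b(a) = 6 + 3*a
v(U) = 9 (v(U) = 9*1 = 9)
W = -65941 (W = (6 + 3*(-437)) - 1*64636 = (6 - 1311) - 64636 = -1305 - 64636 = -65941)
139*(S(v(4)) + P) + W = 139*(9**2 + 304) - 65941 = 139*(81 + 304) - 65941 = 139*385 - 65941 = 53515 - 65941 = -12426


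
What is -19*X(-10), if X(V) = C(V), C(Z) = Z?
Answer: 190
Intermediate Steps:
X(V) = V
-19*X(-10) = -19*(-10) = 190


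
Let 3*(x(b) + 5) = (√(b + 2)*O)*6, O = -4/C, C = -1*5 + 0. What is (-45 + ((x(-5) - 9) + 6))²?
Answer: 70033/25 - 848*I*√3/5 ≈ 2801.3 - 293.76*I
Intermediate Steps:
C = -5 (C = -5 + 0 = -5)
O = ⅘ (O = -4/(-5) = -4*(-⅕) = ⅘ ≈ 0.80000)
x(b) = -5 + 8*√(2 + b)/5 (x(b) = -5 + ((√(b + 2)*(⅘))*6)/3 = -5 + ((√(2 + b)*(⅘))*6)/3 = -5 + ((4*√(2 + b)/5)*6)/3 = -5 + (24*√(2 + b)/5)/3 = -5 + 8*√(2 + b)/5)
(-45 + ((x(-5) - 9) + 6))² = (-45 + (((-5 + 8*√(2 - 5)/5) - 9) + 6))² = (-45 + (((-5 + 8*√(-3)/5) - 9) + 6))² = (-45 + (((-5 + 8*(I*√3)/5) - 9) + 6))² = (-45 + (((-5 + 8*I*√3/5) - 9) + 6))² = (-45 + ((-14 + 8*I*√3/5) + 6))² = (-45 + (-8 + 8*I*√3/5))² = (-53 + 8*I*√3/5)²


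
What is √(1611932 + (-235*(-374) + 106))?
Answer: 2*√424982 ≈ 1303.8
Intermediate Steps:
√(1611932 + (-235*(-374) + 106)) = √(1611932 + (87890 + 106)) = √(1611932 + 87996) = √1699928 = 2*√424982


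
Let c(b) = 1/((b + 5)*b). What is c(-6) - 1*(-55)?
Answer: 331/6 ≈ 55.167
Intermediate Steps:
c(b) = 1/(b*(5 + b)) (c(b) = 1/((5 + b)*b) = 1/(b*(5 + b)))
c(-6) - 1*(-55) = 1/((-6)*(5 - 6)) - 1*(-55) = -⅙/(-1) + 55 = -⅙*(-1) + 55 = ⅙ + 55 = 331/6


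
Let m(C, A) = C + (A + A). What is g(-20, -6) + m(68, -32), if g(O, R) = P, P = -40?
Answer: -36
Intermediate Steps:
g(O, R) = -40
m(C, A) = C + 2*A
g(-20, -6) + m(68, -32) = -40 + (68 + 2*(-32)) = -40 + (68 - 64) = -40 + 4 = -36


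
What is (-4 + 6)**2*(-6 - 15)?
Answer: -84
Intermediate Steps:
(-4 + 6)**2*(-6 - 15) = 2**2*(-21) = 4*(-21) = -84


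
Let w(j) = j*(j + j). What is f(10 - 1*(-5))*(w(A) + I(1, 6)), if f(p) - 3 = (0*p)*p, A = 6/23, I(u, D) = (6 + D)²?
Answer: 228744/529 ≈ 432.41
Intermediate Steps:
A = 6/23 (A = 6*(1/23) = 6/23 ≈ 0.26087)
f(p) = 3 (f(p) = 3 + (0*p)*p = 3 + 0*p = 3 + 0 = 3)
w(j) = 2*j² (w(j) = j*(2*j) = 2*j²)
f(10 - 1*(-5))*(w(A) + I(1, 6)) = 3*(2*(6/23)² + (6 + 6)²) = 3*(2*(36/529) + 12²) = 3*(72/529 + 144) = 3*(76248/529) = 228744/529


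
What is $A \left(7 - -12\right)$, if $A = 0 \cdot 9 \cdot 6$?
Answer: $0$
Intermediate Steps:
$A = 0$ ($A = 0 \cdot 6 = 0$)
$A \left(7 - -12\right) = 0 \left(7 - -12\right) = 0 \left(7 + 12\right) = 0 \cdot 19 = 0$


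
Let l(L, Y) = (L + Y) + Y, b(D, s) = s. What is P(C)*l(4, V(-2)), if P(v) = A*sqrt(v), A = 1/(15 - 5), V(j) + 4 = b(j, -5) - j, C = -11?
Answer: -I*sqrt(11) ≈ -3.3166*I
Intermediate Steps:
V(j) = -9 - j (V(j) = -4 + (-5 - j) = -9 - j)
l(L, Y) = L + 2*Y
A = 1/10 ≈ 0.10000
P(v) = sqrt(v)/10
P(C)*l(4, V(-2)) = (sqrt(-11)/10)*(4 + 2*(-9 - 1*(-2))) = ((I*sqrt(11))/10)*(4 + 2*(-9 + 2)) = (I*sqrt(11)/10)*(4 + 2*(-7)) = (I*sqrt(11)/10)*(4 - 14) = (I*sqrt(11)/10)*(-10) = -I*sqrt(11)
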